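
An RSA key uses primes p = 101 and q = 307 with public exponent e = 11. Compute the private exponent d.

16691

φ(n) = (p−1)(q−1) = 100·306 = 30600.
Need d with 11·d ≡ 1 (mod 30600). Apply the extended Euclidean algorithm:
30600 = 2781*11 + 9
11 = 1*9 + 2
9 = 4*2 + 1
2 = 2*1 + 0
Back-substitute:
1 = 9 − 4·2
1 = −4·11 + 5·9
1 = 5·30600 − 13909·11
So 11·(-13909) ≡ 1 (mod 30600), hence d ≡ -13909 ≡ 16691 (mod 30600).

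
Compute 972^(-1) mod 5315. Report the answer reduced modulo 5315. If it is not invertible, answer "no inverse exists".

5058

gcd(5315, 972) by repeated division:
5315 = 5*972 + 455
972 = 2*455 + 62
455 = 7*62 + 21
62 = 2*21 + 20
21 = 1*20 + 1
20 = 20*1 + 0
gcd = 1, so the inverse exists. Back-substitute:
1 = 21 − 20
1 = −62 + 3·21
1 = 3·455 − 22·62
1 = −22·972 + 47·455
1 = 47·5315 − 257·972
Thus 972·(-257) ≡ 1 (mod 5315); reducing, -257 mod 5315 = 5058.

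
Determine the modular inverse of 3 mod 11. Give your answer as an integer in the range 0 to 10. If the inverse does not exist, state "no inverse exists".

Apply the Euclidean algorithm to 11 and 3:
11 = 3×3 + 2
3 = 1×2 + 1
2 = 2×1 + 0
Since gcd(3, 11) = 1, back-substitute to write 1 as a combination:
1 = 3 − 2
1 = −11 + 4·3
So 3·4 ≡ 1 (mod 11).

4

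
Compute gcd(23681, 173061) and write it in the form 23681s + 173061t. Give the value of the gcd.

Euclidean algorithm:
173061 = 7×23681 + 7294
23681 = 3×7294 + 1799
7294 = 4×1799 + 98
1799 = 18×98 + 35
98 = 2×35 + 28
35 = 1×28 + 7
28 = 4×7 + 0
gcd(23681, 173061) = 7.
Working backward:
7 = 35 − 28
7 = −98 + 3·35
7 = 3·1799 − 55·98
7 = −55·7294 + 223·1799
7 = 223·23681 − 724·7294
7 = −724·173061 + 5291·23681
So 7 = (-724)·173061 + (5291)·23681.

7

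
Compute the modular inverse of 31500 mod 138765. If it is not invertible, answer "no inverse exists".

no inverse exists

Euclidean algorithm on 138765, 31500:
138765 = 4·31500 + 12765
31500 = 2·12765 + 5970
12765 = 2·5970 + 825
5970 = 7·825 + 195
825 = 4·195 + 45
195 = 4·45 + 15
45 = 3·15 + 0
gcd(31500, 138765) = 15 ≠ 1, so 31500 has no multiplicative inverse modulo 138765.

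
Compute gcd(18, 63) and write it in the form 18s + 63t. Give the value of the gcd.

9

Euclidean algorithm:
63 = 3×18 + 9
18 = 2×9 + 0
gcd(18, 63) = 9.
Express as a combination:
9 = 63 − 3·18
So 9 = (1)·63 + (-3)·18.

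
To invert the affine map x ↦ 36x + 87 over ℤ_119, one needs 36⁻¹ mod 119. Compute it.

Run Euclid on (119, 36):
119 = 3*36 + 11
36 = 3*11 + 3
11 = 3*3 + 2
3 = 1*2 + 1
2 = 2*1 + 0
The gcd is 1. Working backward:
1 = 3 − 2
1 = −11 + 4·3
1 = 4·36 − 13·11
1 = −13·119 + 43·36
So 36·43 ≡ 1 (mod 119).

43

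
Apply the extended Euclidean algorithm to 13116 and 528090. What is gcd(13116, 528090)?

6

Apply Euclid's algorithm to 528090 and 13116:
528090 = 40*13116 + 3450
13116 = 3*3450 + 2766
3450 = 1*2766 + 684
2766 = 4*684 + 30
684 = 22*30 + 24
30 = 1*24 + 6
24 = 4*6 + 0
gcd(13116, 528090) = 6.
Express as a combination:
6 = 30 − 24
6 = −684 + 23·30
6 = 23·2766 − 93·684
6 = −93·3450 + 116·2766
6 = 116·13116 − 441·3450
6 = −441·528090 + 17756·13116
So 6 = (-441)·528090 + (17756)·13116.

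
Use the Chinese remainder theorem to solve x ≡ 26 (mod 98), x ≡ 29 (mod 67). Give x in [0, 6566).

3848

Write x = 26 + 98·k. Then 98·k ≡ 29 − 26 ≡ 3 (mod 67).
Need 98⁻¹ mod 67. Extended Euclid on (67, 31):
67 = 2·31 + 5
31 = 6·5 + 1
5 = 5·1 + 0
Back-substitute:
1 = 31 − 6·5
1 = −6·67 + 13·31
98⁻¹ ≡ 13 (mod 67), so k ≡ 13·3 ≡ 39 (mod 67).
x = 26 + 98·39 = 3848.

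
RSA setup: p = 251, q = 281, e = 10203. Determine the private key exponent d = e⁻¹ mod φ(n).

φ(n) = (p−1)(q−1) = 250·280 = 70000.
Need d with 10203·d ≡ 1 (mod 70000). Apply the extended Euclidean algorithm:
70000 = 6·10203 + 8782
10203 = 1·8782 + 1421
8782 = 6·1421 + 256
1421 = 5·256 + 141
256 = 1·141 + 115
141 = 1·115 + 26
115 = 4·26 + 11
26 = 2·11 + 4
11 = 2·4 + 3
4 = 1·3 + 1
3 = 3·1 + 0
Back-substitute:
1 = 4 − 3
1 = −11 + 3·4
1 = 3·26 − 7·11
1 = −7·115 + 31·26
1 = 31·141 − 38·115
1 = −38·256 + 69·141
1 = 69·1421 − 383·256
1 = −383·8782 + 2367·1421
1 = 2367·10203 − 2750·8782
1 = −2750·70000 + 18867·10203
So 10203·18867 ≡ 1 (mod 70000), hence d = 18867.

18867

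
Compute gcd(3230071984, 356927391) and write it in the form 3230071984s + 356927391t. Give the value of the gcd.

Repeated division:
3230071984 = 9×356927391 + 17725465
356927391 = 20×17725465 + 2418091
17725465 = 7×2418091 + 798828
2418091 = 3×798828 + 21607
798828 = 36×21607 + 20976
21607 = 1×20976 + 631
20976 = 33×631 + 153
631 = 4×153 + 19
153 = 8×19 + 1
19 = 19×1 + 0
gcd(3230071984, 356927391) = 1.
Express as a combination:
1 = 153 − 8·19
1 = −8·631 + 33·153
1 = 33·20976 − 1097·631
1 = −1097·21607 + 1130·20976
1 = 1130·798828 − 41777·21607
1 = −41777·2418091 + 126461·798828
1 = 126461·17725465 − 927004·2418091
1 = −927004·356927391 + 18666541·17725465
1 = 18666541·3230071984 − 168925873·356927391
So 1 = (18666541)·3230071984 + (-168925873)·356927391.

1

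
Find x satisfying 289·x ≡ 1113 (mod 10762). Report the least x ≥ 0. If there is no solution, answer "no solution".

339

First find gcd(289, 10762):
10762 = 37*289 + 69
289 = 4*69 + 13
69 = 5*13 + 4
13 = 3*4 + 1
4 = 4*1 + 0
gcd = 1, so a unique solution mod 10762 exists.
Back-substitute for the Bézout coefficients:
1 = 13 − 3·4
1 = −3·69 + 16·13
1 = 16·289 − 67·69
1 = −67·10762 + 2495·289
So 289·(2495) ≡ 1 (mod 10762), giving 289⁻¹ ≡ 2495.
x ≡ 289⁻¹·1113 ≡ 2495·1113 ≡ 339 (mod 10762).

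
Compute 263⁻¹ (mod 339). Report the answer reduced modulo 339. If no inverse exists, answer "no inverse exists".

281

Extended Euclidean algorithm:
339 = 1×263 + 76
263 = 3×76 + 35
76 = 2×35 + 6
35 = 5×6 + 5
6 = 1×5 + 1
5 = 5×1 + 0
Since gcd(263, 339) = 1, back-substitute to write 1 as a combination:
1 = 6 − 5
1 = −35 + 6·6
1 = 6·76 − 13·35
1 = −13·263 + 45·76
1 = 45·339 − 58·263
Hence 263⁻¹ ≡ -58 ≡ 281 (mod 339).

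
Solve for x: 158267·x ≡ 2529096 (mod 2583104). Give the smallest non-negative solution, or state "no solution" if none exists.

1037080

First find gcd(158267, 2583104):
2583104 = 16×158267 + 50832
158267 = 3×50832 + 5771
50832 = 8×5771 + 4664
5771 = 1×4664 + 1107
4664 = 4×1107 + 236
1107 = 4×236 + 163
236 = 1×163 + 73
163 = 2×73 + 17
73 = 4×17 + 5
17 = 3×5 + 2
5 = 2×2 + 1
2 = 2×1 + 0
gcd = 1, so a unique solution mod 2583104 exists.
Back-substitute for the Bézout coefficients:
1 = 5 − 2·2
1 = −2·17 + 7·5
1 = 7·73 − 30·17
1 = −30·163 + 67·73
1 = 67·236 − 97·163
1 = −97·1107 + 455·236
1 = 455·4664 − 1917·1107
1 = −1917·5771 + 2372·4664
1 = 2372·50832 − 20893·5771
1 = −20893·158267 + 65051·50832
1 = 65051·2583104 − 1061709·158267
So 158267·(-1061709) ≡ 1 (mod 2583104), giving 158267⁻¹ ≡ 1521395.
x ≡ 158267⁻¹·2529096 ≡ 1521395·2529096 ≡ 1037080 (mod 2583104).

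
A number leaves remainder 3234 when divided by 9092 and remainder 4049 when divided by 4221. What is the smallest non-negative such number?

16841618

Write x = 3234 + 9092·k. Then 9092·k ≡ 4049 − 3234 ≡ 815 (mod 4221).
Need 9092⁻¹ mod 4221. Extended Euclid on (4221, 650):
4221 = 6·650 + 321
650 = 2·321 + 8
321 = 40·8 + 1
8 = 8·1 + 0
Back-substitute:
1 = 321 − 40·8
1 = −40·650 + 81·321
1 = 81·4221 − 526·650
9092⁻¹ ≡ 3695 (mod 4221), so k ≡ 3695·815 ≡ 1852 (mod 4221).
x = 3234 + 9092·1852 = 16841618.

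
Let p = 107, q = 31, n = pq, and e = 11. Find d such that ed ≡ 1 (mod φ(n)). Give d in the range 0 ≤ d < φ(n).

2891

φ(n) = (p−1)(q−1) = 106·30 = 3180.
Need d with 11·d ≡ 1 (mod 3180). Apply the extended Euclidean algorithm:
3180 = 289×11 + 1
11 = 11×1 + 0
Back-substitute:
1 = 3180 − 289·11
So 11·(-289) ≡ 1 (mod 3180), hence d ≡ -289 ≡ 2891 (mod 3180).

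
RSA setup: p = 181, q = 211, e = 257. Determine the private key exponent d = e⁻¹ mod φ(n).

30593

φ(n) = (p−1)(q−1) = 180·210 = 37800.
Need d with 257·d ≡ 1 (mod 37800). Apply the extended Euclidean algorithm:
37800 = 147·257 + 21
257 = 12·21 + 5
21 = 4·5 + 1
5 = 5·1 + 0
Back-substitute:
1 = 21 − 4·5
1 = −4·257 + 49·21
1 = 49·37800 − 7207·257
So 257·(-7207) ≡ 1 (mod 37800), hence d ≡ -7207 ≡ 30593 (mod 37800).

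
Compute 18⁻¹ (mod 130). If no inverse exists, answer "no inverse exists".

Euclidean algorithm on 130, 18:
130 = 7·18 + 4
18 = 4·4 + 2
4 = 2·2 + 0
The gcd is 2, not 1, hence no inverse exists.

no inverse exists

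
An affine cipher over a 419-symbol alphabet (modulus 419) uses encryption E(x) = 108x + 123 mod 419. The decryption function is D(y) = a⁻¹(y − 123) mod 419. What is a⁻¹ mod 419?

97

gcd(419, 108) by repeated division:
419 = 3·108 + 95
108 = 1·95 + 13
95 = 7·13 + 4
13 = 3·4 + 1
4 = 4·1 + 0
Since gcd(108, 419) = 1, back-substitute to write 1 as a combination:
1 = 13 − 3·4
1 = −3·95 + 22·13
1 = 22·108 − 25·95
1 = −25·419 + 97·108
So 108·97 ≡ 1 (mod 419).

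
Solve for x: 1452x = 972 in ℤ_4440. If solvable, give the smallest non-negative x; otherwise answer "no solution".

71

First find gcd(1452, 4440):
4440 = 3*1452 + 84
1452 = 17*84 + 24
84 = 3*24 + 12
24 = 2*12 + 0
gcd = 12 and 12 | 972, so solutions exist. Divide through by 12: 121x ≡ 81 (mod 370).
Now find 121⁻¹ mod 370:
370 = 3*121 + 7
121 = 17*7 + 2
7 = 3*2 + 1
2 = 2*1 + 0
Back-substitute:
1 = 7 − 3·2
1 = −3·121 + 52·7
1 = 52·370 − 159·121
So 121·(-159) ≡ 1 (mod 370), i.e. 121⁻¹ ≡ 211.
Then x ≡ 211·81 ≡ 71 (mod 370); the smallest non-negative solution is x = 71.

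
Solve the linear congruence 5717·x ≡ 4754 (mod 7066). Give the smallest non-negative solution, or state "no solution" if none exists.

7052

First find gcd(5717, 7066):
7066 = 1*5717 + 1349
5717 = 4*1349 + 321
1349 = 4*321 + 65
321 = 4*65 + 61
65 = 1*61 + 4
61 = 15*4 + 1
4 = 4*1 + 0
gcd = 1, so a unique solution mod 7066 exists.
Back-substitute for the Bézout coefficients:
1 = 61 − 15·4
1 = −15·65 + 16·61
1 = 16·321 − 79·65
1 = −79·1349 + 332·321
1 = 332·5717 − 1407·1349
1 = −1407·7066 + 1739·5717
So 5717·(1739) ≡ 1 (mod 7066), giving 5717⁻¹ ≡ 1739.
x ≡ 5717⁻¹·4754 ≡ 1739·4754 ≡ 7052 (mod 7066).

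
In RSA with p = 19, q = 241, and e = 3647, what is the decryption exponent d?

φ(n) = (p−1)(q−1) = 18·240 = 4320.
Need d with 3647·d ≡ 1 (mod 4320). Apply the extended Euclidean algorithm:
4320 = 1·3647 + 673
3647 = 5·673 + 282
673 = 2·282 + 109
282 = 2·109 + 64
109 = 1·64 + 45
64 = 1·45 + 19
45 = 2·19 + 7
19 = 2·7 + 5
7 = 1·5 + 2
5 = 2·2 + 1
2 = 2·1 + 0
Back-substitute:
1 = 5 − 2·2
1 = −2·7 + 3·5
1 = 3·19 − 8·7
1 = −8·45 + 19·19
1 = 19·64 − 27·45
1 = −27·109 + 46·64
1 = 46·282 − 119·109
1 = −119·673 + 284·282
1 = 284·3647 − 1539·673
1 = −1539·4320 + 1823·3647
So 3647·1823 ≡ 1 (mod 4320), hence d = 1823.

1823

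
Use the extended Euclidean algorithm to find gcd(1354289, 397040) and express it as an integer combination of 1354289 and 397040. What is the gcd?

1

Repeated division:
1354289 = 3×397040 + 163169
397040 = 2×163169 + 70702
163169 = 2×70702 + 21765
70702 = 3×21765 + 5407
21765 = 4×5407 + 137
5407 = 39×137 + 64
137 = 2×64 + 9
64 = 7×9 + 1
9 = 9×1 + 0
gcd(1354289, 397040) = 1.
Express as a combination:
1 = 64 − 7·9
1 = −7·137 + 15·64
1 = 15·5407 − 592·137
1 = −592·21765 + 2383·5407
1 = 2383·70702 − 7741·21765
1 = −7741·163169 + 17865·70702
1 = 17865·397040 − 43471·163169
1 = −43471·1354289 + 148278·397040
So 1 = (-43471)·1354289 + (148278)·397040.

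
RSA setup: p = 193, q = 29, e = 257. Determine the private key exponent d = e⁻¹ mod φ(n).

φ(n) = (p−1)(q−1) = 192·28 = 5376.
Need d with 257·d ≡ 1 (mod 5376). Apply the extended Euclidean algorithm:
5376 = 20×257 + 236
257 = 1×236 + 21
236 = 11×21 + 5
21 = 4×5 + 1
5 = 5×1 + 0
Back-substitute:
1 = 21 − 4·5
1 = −4·236 + 45·21
1 = 45·257 − 49·236
1 = −49·5376 + 1025·257
So 257·1025 ≡ 1 (mod 5376), hence d = 1025.

1025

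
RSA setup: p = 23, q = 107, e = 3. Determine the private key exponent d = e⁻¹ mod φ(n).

φ(n) = (p−1)(q−1) = 22·106 = 2332.
Need d with 3·d ≡ 1 (mod 2332). Apply the extended Euclidean algorithm:
2332 = 777·3 + 1
3 = 3·1 + 0
Back-substitute:
1 = 2332 − 777·3
So 3·(-777) ≡ 1 (mod 2332), hence d ≡ -777 ≡ 1555 (mod 2332).

1555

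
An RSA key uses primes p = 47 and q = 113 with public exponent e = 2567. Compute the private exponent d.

φ(n) = (p−1)(q−1) = 46·112 = 5152.
Need d with 2567·d ≡ 1 (mod 5152). Apply the extended Euclidean algorithm:
5152 = 2×2567 + 18
2567 = 142×18 + 11
18 = 1×11 + 7
11 = 1×7 + 4
7 = 1×4 + 3
4 = 1×3 + 1
3 = 3×1 + 0
Back-substitute:
1 = 4 − 3
1 = −7 + 2·4
1 = 2·11 − 3·7
1 = −3·18 + 5·11
1 = 5·2567 − 713·18
1 = −713·5152 + 1431·2567
So 2567·1431 ≡ 1 (mod 5152), hence d = 1431.

1431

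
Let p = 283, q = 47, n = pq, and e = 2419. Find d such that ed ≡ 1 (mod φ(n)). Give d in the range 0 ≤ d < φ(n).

φ(n) = (p−1)(q−1) = 282·46 = 12972.
Need d with 2419·d ≡ 1 (mod 12972). Apply the extended Euclidean algorithm:
12972 = 5×2419 + 877
2419 = 2×877 + 665
877 = 1×665 + 212
665 = 3×212 + 29
212 = 7×29 + 9
29 = 3×9 + 2
9 = 4×2 + 1
2 = 2×1 + 0
Back-substitute:
1 = 9 − 4·2
1 = −4·29 + 13·9
1 = 13·212 − 95·29
1 = −95·665 + 298·212
1 = 298·877 − 393·665
1 = −393·2419 + 1084·877
1 = 1084·12972 − 5813·2419
So 2419·(-5813) ≡ 1 (mod 12972), hence d ≡ -5813 ≡ 7159 (mod 12972).

7159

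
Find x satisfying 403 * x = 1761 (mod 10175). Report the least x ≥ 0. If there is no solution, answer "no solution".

8412

First find gcd(403, 10175):
10175 = 25*403 + 100
403 = 4*100 + 3
100 = 33*3 + 1
3 = 3*1 + 0
gcd = 1, so a unique solution mod 10175 exists.
Back-substitute for the Bézout coefficients:
1 = 100 − 33·3
1 = −33·403 + 133·100
1 = 133·10175 − 3358·403
So 403·(-3358) ≡ 1 (mod 10175), giving 403⁻¹ ≡ 6817.
x ≡ 403⁻¹·1761 ≡ 6817·1761 ≡ 8412 (mod 10175).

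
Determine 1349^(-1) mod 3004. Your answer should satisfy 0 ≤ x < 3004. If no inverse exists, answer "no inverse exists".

697

Extended Euclidean algorithm:
3004 = 2*1349 + 306
1349 = 4*306 + 125
306 = 2*125 + 56
125 = 2*56 + 13
56 = 4*13 + 4
13 = 3*4 + 1
4 = 4*1 + 0
Since gcd(1349, 3004) = 1, back-substitute to write 1 as a combination:
1 = 13 − 3·4
1 = −3·56 + 13·13
1 = 13·125 − 29·56
1 = −29·306 + 71·125
1 = 71·1349 − 313·306
1 = −313·3004 + 697·1349
So 1349·697 ≡ 1 (mod 3004).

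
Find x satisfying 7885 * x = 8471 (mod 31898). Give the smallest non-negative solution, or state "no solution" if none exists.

23517

First find gcd(7885, 31898):
31898 = 4×7885 + 358
7885 = 22×358 + 9
358 = 39×9 + 7
9 = 1×7 + 2
7 = 3×2 + 1
2 = 2×1 + 0
gcd = 1, so a unique solution mod 31898 exists.
Back-substitute for the Bézout coefficients:
1 = 7 − 3·2
1 = −3·9 + 4·7
1 = 4·358 − 159·9
1 = −159·7885 + 3502·358
1 = 3502·31898 − 14167·7885
So 7885·(-14167) ≡ 1 (mod 31898), giving 7885⁻¹ ≡ 17731.
x ≡ 7885⁻¹·8471 ≡ 17731·8471 ≡ 23517 (mod 31898).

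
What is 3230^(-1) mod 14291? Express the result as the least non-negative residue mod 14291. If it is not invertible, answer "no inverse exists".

615

Extended Euclidean algorithm:
14291 = 4*3230 + 1371
3230 = 2*1371 + 488
1371 = 2*488 + 395
488 = 1*395 + 93
395 = 4*93 + 23
93 = 4*23 + 1
23 = 23*1 + 0
Since gcd(3230, 14291) = 1, back-substitute to write 1 as a combination:
1 = 93 − 4·23
1 = −4·395 + 17·93
1 = 17·488 − 21·395
1 = −21·1371 + 59·488
1 = 59·3230 − 139·1371
1 = −139·14291 + 615·3230
So 3230·615 ≡ 1 (mod 14291).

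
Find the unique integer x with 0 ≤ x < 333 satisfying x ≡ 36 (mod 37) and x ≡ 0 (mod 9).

Write x = 36 + 37·k. Then 37·k ≡ 0 − 36 ≡ 0 (mod 9).
Need 37⁻¹ mod 9. Extended Euclid on (9, 1):
9 = 9*1 + 0
37⁻¹ ≡ 1 (mod 9), so k ≡ 1·0 ≡ 0 (mod 9).
x = 36 + 37·0 = 36.

36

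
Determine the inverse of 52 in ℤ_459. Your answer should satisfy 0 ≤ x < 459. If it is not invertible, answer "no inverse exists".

256

gcd(459, 52) by repeated division:
459 = 8·52 + 43
52 = 1·43 + 9
43 = 4·9 + 7
9 = 1·7 + 2
7 = 3·2 + 1
2 = 2·1 + 0
gcd = 1, so the inverse exists. Back-substitute:
1 = 7 − 3·2
1 = −3·9 + 4·7
1 = 4·43 − 19·9
1 = −19·52 + 23·43
1 = 23·459 − 203·52
So 52·(-203) ≡ 1 (mod 459), and -203 ≡ 256 (mod 459).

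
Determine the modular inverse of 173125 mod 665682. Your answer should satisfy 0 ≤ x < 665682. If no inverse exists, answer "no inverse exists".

Extended Euclidean algorithm:
665682 = 3·173125 + 146307
173125 = 1·146307 + 26818
146307 = 5·26818 + 12217
26818 = 2·12217 + 2384
12217 = 5·2384 + 297
2384 = 8·297 + 8
297 = 37·8 + 1
8 = 8·1 + 0
gcd = 1, so the inverse exists. Back-substitute:
1 = 297 − 37·8
1 = −37·2384 + 297·297
1 = 297·12217 − 1522·2384
1 = −1522·26818 + 3341·12217
1 = 3341·146307 − 18227·26818
1 = −18227·173125 + 21568·146307
1 = 21568·665682 − 82931·173125
Hence 173125⁻¹ ≡ -82931 ≡ 582751 (mod 665682).

582751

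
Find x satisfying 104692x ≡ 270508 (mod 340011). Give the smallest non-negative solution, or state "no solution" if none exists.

10837

First find gcd(104692, 340011):
340011 = 3*104692 + 25935
104692 = 4*25935 + 952
25935 = 27*952 + 231
952 = 4*231 + 28
231 = 8*28 + 7
28 = 4*7 + 0
gcd = 7 and 7 | 270508, so solutions exist. Divide through by 7: 14956x ≡ 38644 (mod 48573).
Now find 14956⁻¹ mod 48573:
48573 = 3*14956 + 3705
14956 = 4*3705 + 136
3705 = 27*136 + 33
136 = 4*33 + 4
33 = 8*4 + 1
4 = 4*1 + 0
Back-substitute:
1 = 33 − 8·4
1 = −8·136 + 33·33
1 = 33·3705 − 899·136
1 = −899·14956 + 3629·3705
1 = 3629·48573 − 11786·14956
So 14956·(-11786) ≡ 1 (mod 48573), i.e. 14956⁻¹ ≡ 36787.
Then x ≡ 36787·38644 ≡ 10837 (mod 48573); the smallest non-negative solution is x = 10837.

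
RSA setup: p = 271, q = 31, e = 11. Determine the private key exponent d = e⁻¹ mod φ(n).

5891

φ(n) = (p−1)(q−1) = 270·30 = 8100.
Need d with 11·d ≡ 1 (mod 8100). Apply the extended Euclidean algorithm:
8100 = 736*11 + 4
11 = 2*4 + 3
4 = 1*3 + 1
3 = 3*1 + 0
Back-substitute:
1 = 4 − 3
1 = −11 + 3·4
1 = 3·8100 − 2209·11
So 11·(-2209) ≡ 1 (mod 8100), hence d ≡ -2209 ≡ 5891 (mod 8100).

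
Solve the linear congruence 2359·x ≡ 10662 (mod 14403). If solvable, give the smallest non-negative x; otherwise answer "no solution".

First find gcd(2359, 14403):
14403 = 6*2359 + 249
2359 = 9*249 + 118
249 = 2*118 + 13
118 = 9*13 + 1
13 = 13*1 + 0
gcd = 1, so a unique solution mod 14403 exists.
Back-substitute for the Bézout coefficients:
1 = 118 − 9·13
1 = −9·249 + 19·118
1 = 19·2359 − 180·249
1 = −180·14403 + 1099·2359
So 2359·(1099) ≡ 1 (mod 14403), giving 2359⁻¹ ≡ 1099.
x ≡ 2359⁻¹·10662 ≡ 1099·10662 ≡ 7899 (mod 14403).

7899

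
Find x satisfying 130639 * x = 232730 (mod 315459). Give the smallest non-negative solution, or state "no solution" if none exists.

First find gcd(130639, 315459):
315459 = 2·130639 + 54181
130639 = 2·54181 + 22277
54181 = 2·22277 + 9627
22277 = 2·9627 + 3023
9627 = 3·3023 + 558
3023 = 5·558 + 233
558 = 2·233 + 92
233 = 2·92 + 49
92 = 1·49 + 43
49 = 1·43 + 6
43 = 7·6 + 1
6 = 6·1 + 0
gcd = 1, so a unique solution mod 315459 exists.
Back-substitute for the Bézout coefficients:
1 = 43 − 7·6
1 = −7·49 + 8·43
1 = 8·92 − 15·49
1 = −15·233 + 38·92
1 = 38·558 − 91·233
1 = −91·3023 + 493·558
1 = 493·9627 − 1570·3023
1 = −1570·22277 + 3633·9627
1 = 3633·54181 − 8836·22277
1 = −8836·130639 + 21305·54181
1 = 21305·315459 − 51446·130639
So 130639·(-51446) ≡ 1 (mod 315459), giving 130639⁻¹ ≡ 264013.
x ≡ 130639⁻¹·232730 ≡ 264013·232730 ≡ 218765 (mod 315459).

218765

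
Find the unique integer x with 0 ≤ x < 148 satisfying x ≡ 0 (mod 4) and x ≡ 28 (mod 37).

28

Write x = 0 + 4·k. Then 4·k ≡ 28 − 0 ≡ 28 (mod 37).
Need 4⁻¹ mod 37. Extended Euclid on (37, 4):
37 = 9*4 + 1
4 = 4*1 + 0
Back-substitute:
1 = 37 − 9·4
4⁻¹ ≡ 28 (mod 37), so k ≡ 28·28 ≡ 7 (mod 37).
x = 0 + 4·7 = 28.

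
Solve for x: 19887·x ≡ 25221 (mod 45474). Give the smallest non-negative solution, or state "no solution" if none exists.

First find gcd(19887, 45474):
45474 = 2*19887 + 5700
19887 = 3*5700 + 2787
5700 = 2*2787 + 126
2787 = 22*126 + 15
126 = 8*15 + 6
15 = 2*6 + 3
6 = 2*3 + 0
gcd = 3 and 3 | 25221, so solutions exist. Divide through by 3: 6629x ≡ 8407 (mod 15158).
Now find 6629⁻¹ mod 15158:
15158 = 2*6629 + 1900
6629 = 3*1900 + 929
1900 = 2*929 + 42
929 = 22*42 + 5
42 = 8*5 + 2
5 = 2*2 + 1
2 = 2*1 + 0
Back-substitute:
1 = 5 − 2·2
1 = −2·42 + 17·5
1 = 17·929 − 376·42
1 = −376·1900 + 769·929
1 = 769·6629 − 2683·1900
1 = −2683·15158 + 6135·6629
So 6629⁻¹ ≡ 6135 (mod 15158).
Then x ≡ 6135·8407 ≡ 9429 (mod 15158); the smallest non-negative solution is x = 9429.

9429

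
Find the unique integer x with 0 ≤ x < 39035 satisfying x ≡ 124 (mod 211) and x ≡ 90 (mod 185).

Write x = 124 + 211·k. Then 211·k ≡ 90 − 124 ≡ 151 (mod 185).
Need 211⁻¹ mod 185. Extended Euclid on (185, 26):
185 = 7·26 + 3
26 = 8·3 + 2
3 = 1·2 + 1
2 = 2·1 + 0
Back-substitute:
1 = 3 − 2
1 = −26 + 9·3
1 = 9·185 − 64·26
211⁻¹ ≡ 121 (mod 185), so k ≡ 121·151 ≡ 141 (mod 185).
x = 124 + 211·141 = 29875.

29875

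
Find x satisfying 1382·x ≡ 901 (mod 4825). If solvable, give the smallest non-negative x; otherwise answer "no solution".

1268

First find gcd(1382, 4825):
4825 = 3*1382 + 679
1382 = 2*679 + 24
679 = 28*24 + 7
24 = 3*7 + 3
7 = 2*3 + 1
3 = 3*1 + 0
gcd = 1, so a unique solution mod 4825 exists.
Back-substitute for the Bézout coefficients:
1 = 7 − 2·3
1 = −2·24 + 7·7
1 = 7·679 − 198·24
1 = −198·1382 + 403·679
1 = 403·4825 − 1407·1382
So 1382·(-1407) ≡ 1 (mod 4825), giving 1382⁻¹ ≡ 3418.
x ≡ 1382⁻¹·901 ≡ 3418·901 ≡ 1268 (mod 4825).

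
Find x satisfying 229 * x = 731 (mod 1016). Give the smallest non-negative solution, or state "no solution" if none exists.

367

First find gcd(229, 1016):
1016 = 4·229 + 100
229 = 2·100 + 29
100 = 3·29 + 13
29 = 2·13 + 3
13 = 4·3 + 1
3 = 3·1 + 0
gcd = 1, so a unique solution mod 1016 exists.
Back-substitute for the Bézout coefficients:
1 = 13 − 4·3
1 = −4·29 + 9·13
1 = 9·100 − 31·29
1 = −31·229 + 71·100
1 = 71·1016 − 315·229
So 229·(-315) ≡ 1 (mod 1016), giving 229⁻¹ ≡ 701.
x ≡ 229⁻¹·731 ≡ 701·731 ≡ 367 (mod 1016).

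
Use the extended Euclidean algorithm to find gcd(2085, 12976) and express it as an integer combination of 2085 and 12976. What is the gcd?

Euclidean algorithm:
12976 = 6·2085 + 466
2085 = 4·466 + 221
466 = 2·221 + 24
221 = 9·24 + 5
24 = 4·5 + 4
5 = 1·4 + 1
4 = 4·1 + 0
gcd(2085, 12976) = 1.
Back-substituting:
1 = 5 − 4
1 = −24 + 5·5
1 = 5·221 − 46·24
1 = −46·466 + 97·221
1 = 97·2085 − 434·466
1 = −434·12976 + 2701·2085
So 1 = (-434)·12976 + (2701)·2085.

1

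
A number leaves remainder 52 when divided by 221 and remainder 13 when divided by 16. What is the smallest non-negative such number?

Write x = 52 + 221·k. Then 221·k ≡ 13 − 52 ≡ 9 (mod 16).
Need 221⁻¹ mod 16. Extended Euclid on (16, 13):
16 = 1×13 + 3
13 = 4×3 + 1
3 = 3×1 + 0
Back-substitute:
1 = 13 − 4·3
1 = −4·16 + 5·13
221⁻¹ ≡ 5 (mod 16), so k ≡ 5·9 ≡ 13 (mod 16).
x = 52 + 221·13 = 2925.

2925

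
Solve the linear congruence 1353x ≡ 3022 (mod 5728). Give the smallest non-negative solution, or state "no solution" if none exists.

First find gcd(1353, 5728):
5728 = 4*1353 + 316
1353 = 4*316 + 89
316 = 3*89 + 49
89 = 1*49 + 40
49 = 1*40 + 9
40 = 4*9 + 4
9 = 2*4 + 1
4 = 4*1 + 0
gcd = 1, so a unique solution mod 5728 exists.
Back-substitute for the Bézout coefficients:
1 = 9 − 2·4
1 = −2·40 + 9·9
1 = 9·49 − 11·40
1 = −11·89 + 20·49
1 = 20·316 − 71·89
1 = −71·1353 + 304·316
1 = 304·5728 − 1287·1353
So 1353·(-1287) ≡ 1 (mod 5728), giving 1353⁻¹ ≡ 4441.
x ≡ 1353⁻¹·3022 ≡ 4441·3022 ≡ 5726 (mod 5728).

5726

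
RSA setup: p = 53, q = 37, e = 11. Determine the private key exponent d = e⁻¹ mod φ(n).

φ(n) = (p−1)(q−1) = 52·36 = 1872.
Need d with 11·d ≡ 1 (mod 1872). Apply the extended Euclidean algorithm:
1872 = 170×11 + 2
11 = 5×2 + 1
2 = 2×1 + 0
Back-substitute:
1 = 11 − 5·2
1 = −5·1872 + 851·11
So 11·851 ≡ 1 (mod 1872), hence d = 851.

851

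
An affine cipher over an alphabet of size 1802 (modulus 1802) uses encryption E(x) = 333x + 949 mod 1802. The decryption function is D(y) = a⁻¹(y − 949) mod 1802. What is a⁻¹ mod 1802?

Extended Euclidean algorithm:
1802 = 5·333 + 137
333 = 2·137 + 59
137 = 2·59 + 19
59 = 3·19 + 2
19 = 9·2 + 1
2 = 2·1 + 0
gcd = 1, so the inverse exists. Back-substitute:
1 = 19 − 9·2
1 = −9·59 + 28·19
1 = 28·137 − 65·59
1 = −65·333 + 158·137
1 = 158·1802 − 855·333
Hence 333⁻¹ ≡ -855 ≡ 947 (mod 1802).

947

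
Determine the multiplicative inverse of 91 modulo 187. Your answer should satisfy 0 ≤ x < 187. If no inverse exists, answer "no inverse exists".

37

Run Euclid on (187, 91):
187 = 2·91 + 5
91 = 18·5 + 1
5 = 5·1 + 0
The gcd is 1. Working backward:
1 = 91 − 18·5
1 = −18·187 + 37·91
So 91·37 ≡ 1 (mod 187).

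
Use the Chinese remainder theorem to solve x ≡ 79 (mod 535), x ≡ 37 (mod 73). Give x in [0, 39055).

Write x = 79 + 535·k. Then 535·k ≡ 37 − 79 ≡ 31 (mod 73).
Need 535⁻¹ mod 73. Extended Euclid on (73, 24):
73 = 3·24 + 1
24 = 24·1 + 0
Back-substitute:
1 = 73 − 3·24
535⁻¹ ≡ 70 (mod 73), so k ≡ 70·31 ≡ 53 (mod 73).
x = 79 + 535·53 = 28434.

28434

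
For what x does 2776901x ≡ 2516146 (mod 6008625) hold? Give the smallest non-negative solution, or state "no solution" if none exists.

First find gcd(2776901, 6008625):
6008625 = 2×2776901 + 454823
2776901 = 6×454823 + 47963
454823 = 9×47963 + 23156
47963 = 2×23156 + 1651
23156 = 14×1651 + 42
1651 = 39×42 + 13
42 = 3×13 + 3
13 = 4×3 + 1
3 = 3×1 + 0
gcd = 1, so a unique solution mod 6008625 exists.
Back-substitute for the Bézout coefficients:
1 = 13 − 4·3
1 = −4·42 + 13·13
1 = 13·1651 − 511·42
1 = −511·23156 + 7167·1651
1 = 7167·47963 − 14845·23156
1 = −14845·454823 + 140772·47963
1 = 140772·2776901 − 859477·454823
1 = −859477·6008625 + 1859726·2776901
So 2776901·(1859726) ≡ 1 (mod 6008625), giving 2776901⁻¹ ≡ 1859726.
x ≡ 2776901⁻¹·2516146 ≡ 1859726·2516146 ≡ 5244746 (mod 6008625).

5244746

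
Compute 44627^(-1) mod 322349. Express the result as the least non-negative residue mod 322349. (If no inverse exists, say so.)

Run Euclid on (322349, 44627):
322349 = 7*44627 + 9960
44627 = 4*9960 + 4787
9960 = 2*4787 + 386
4787 = 12*386 + 155
386 = 2*155 + 76
155 = 2*76 + 3
76 = 25*3 + 1
3 = 3*1 + 0
The gcd is 1. Working backward:
1 = 76 − 25·3
1 = −25·155 + 51·76
1 = 51·386 − 127·155
1 = −127·4787 + 1575·386
1 = 1575·9960 − 3277·4787
1 = −3277·44627 + 14683·9960
1 = 14683·322349 − 106058·44627
Thus 44627·(-106058) ≡ 1 (mod 322349); reducing, -106058 mod 322349 = 216291.

216291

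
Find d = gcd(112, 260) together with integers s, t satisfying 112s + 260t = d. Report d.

4

Apply Euclid's algorithm to 260 and 112:
260 = 2×112 + 36
112 = 3×36 + 4
36 = 9×4 + 0
gcd(112, 260) = 4.
Back-substituting:
4 = 112 − 3·36
4 = −3·260 + 7·112
So 4 = (-3)·260 + (7)·112.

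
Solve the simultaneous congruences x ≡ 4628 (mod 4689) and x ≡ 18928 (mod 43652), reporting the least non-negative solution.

Write x = 4628 + 4689·k. Then 4689·k ≡ 18928 − 4628 ≡ 14300 (mod 43652).
Need 4689⁻¹ mod 43652. Extended Euclid on (43652, 4689):
43652 = 9·4689 + 1451
4689 = 3·1451 + 336
1451 = 4·336 + 107
336 = 3·107 + 15
107 = 7·15 + 2
15 = 7·2 + 1
2 = 2·1 + 0
Back-substitute:
1 = 15 − 7·2
1 = −7·107 + 50·15
1 = 50·336 − 157·107
1 = −157·1451 + 678·336
1 = 678·4689 − 2191·1451
1 = −2191·43652 + 20397·4689
4689⁻¹ ≡ 20397 (mod 43652), so k ≡ 20397·14300 ≡ 38088 (mod 43652).
x = 4628 + 4689·38088 = 178599260.

178599260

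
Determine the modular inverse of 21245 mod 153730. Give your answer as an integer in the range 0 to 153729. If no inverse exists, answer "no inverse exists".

Euclidean algorithm on 153730, 21245:
153730 = 7·21245 + 5015
21245 = 4·5015 + 1185
5015 = 4·1185 + 275
1185 = 4·275 + 85
275 = 3·85 + 20
85 = 4·20 + 5
20 = 4·5 + 0
Since gcd = 5 > 1, 21245 is not a unit mod 153730.

no inverse exists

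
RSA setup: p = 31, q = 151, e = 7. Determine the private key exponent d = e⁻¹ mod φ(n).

φ(n) = (p−1)(q−1) = 30·150 = 4500.
Need d with 7·d ≡ 1 (mod 4500). Apply the extended Euclidean algorithm:
4500 = 642*7 + 6
7 = 1*6 + 1
6 = 6*1 + 0
Back-substitute:
1 = 7 − 6
1 = −4500 + 643·7
So 7·643 ≡ 1 (mod 4500), hence d = 643.

643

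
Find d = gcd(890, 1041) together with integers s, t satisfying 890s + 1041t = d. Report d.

1

Apply Euclid's algorithm to 1041 and 890:
1041 = 1*890 + 151
890 = 5*151 + 135
151 = 1*135 + 16
135 = 8*16 + 7
16 = 2*7 + 2
7 = 3*2 + 1
2 = 2*1 + 0
gcd(890, 1041) = 1.
Express as a combination:
1 = 7 − 3·2
1 = −3·16 + 7·7
1 = 7·135 − 59·16
1 = −59·151 + 66·135
1 = 66·890 − 389·151
1 = −389·1041 + 455·890
So 1 = (-389)·1041 + (455)·890.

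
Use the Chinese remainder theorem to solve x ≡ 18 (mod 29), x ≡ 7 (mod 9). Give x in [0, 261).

250

Write x = 18 + 29·k. Then 29·k ≡ 7 − 18 ≡ 7 (mod 9).
Need 29⁻¹ mod 9. Extended Euclid on (9, 2):
9 = 4*2 + 1
2 = 2*1 + 0
Back-substitute:
1 = 9 − 4·2
29⁻¹ ≡ 5 (mod 9), so k ≡ 5·7 ≡ 8 (mod 9).
x = 18 + 29·8 = 250.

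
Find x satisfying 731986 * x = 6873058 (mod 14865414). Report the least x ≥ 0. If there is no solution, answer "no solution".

2778250

First find gcd(731986, 14865414):
14865414 = 20*731986 + 225694
731986 = 3*225694 + 54904
225694 = 4*54904 + 6078
54904 = 9*6078 + 202
6078 = 30*202 + 18
202 = 11*18 + 4
18 = 4*4 + 2
4 = 2*2 + 0
gcd = 2 and 2 | 6873058, so solutions exist. Divide through by 2: 365993x ≡ 3436529 (mod 7432707).
Now find 365993⁻¹ mod 7432707:
7432707 = 20·365993 + 112847
365993 = 3·112847 + 27452
112847 = 4·27452 + 3039
27452 = 9·3039 + 101
3039 = 30·101 + 9
101 = 11·9 + 2
9 = 4·2 + 1
2 = 2·1 + 0
Back-substitute:
1 = 9 − 4·2
1 = −4·101 + 45·9
1 = 45·3039 − 1354·101
1 = −1354·27452 + 12231·3039
1 = 12231·112847 − 50278·27452
1 = −50278·365993 + 163065·112847
1 = 163065·7432707 − 3311578·365993
So 365993·(-3311578) ≡ 1 (mod 7432707), i.e. 365993⁻¹ ≡ 4121129.
Then x ≡ 4121129·3436529 ≡ 2778250 (mod 7432707); the smallest non-negative solution is x = 2778250.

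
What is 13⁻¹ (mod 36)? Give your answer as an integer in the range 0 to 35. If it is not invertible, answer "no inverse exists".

25

Run Euclid on (36, 13):
36 = 2·13 + 10
13 = 1·10 + 3
10 = 3·3 + 1
3 = 3·1 + 0
Since gcd(13, 36) = 1, back-substitute to write 1 as a combination:
1 = 10 − 3·3
1 = −3·13 + 4·10
1 = 4·36 − 11·13
Thus 13·(-11) ≡ 1 (mod 36); reducing, -11 mod 36 = 25.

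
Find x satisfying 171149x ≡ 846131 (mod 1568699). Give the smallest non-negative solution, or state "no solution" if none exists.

First find gcd(171149, 1568699):
1568699 = 9·171149 + 28358
171149 = 6·28358 + 1001
28358 = 28·1001 + 330
1001 = 3·330 + 11
330 = 30·11 + 0
gcd = 11 and 11 | 846131, so solutions exist. Divide through by 11: 15559x ≡ 76921 (mod 142609).
Now find 15559⁻¹ mod 142609:
142609 = 9*15559 + 2578
15559 = 6*2578 + 91
2578 = 28*91 + 30
91 = 3*30 + 1
30 = 30*1 + 0
Back-substitute:
1 = 91 − 3·30
1 = −3·2578 + 85·91
1 = 85·15559 − 513·2578
1 = −513·142609 + 4702·15559
So 15559⁻¹ ≡ 4702 (mod 142609).
Then x ≡ 4702·76921 ≡ 26118 (mod 142609); the smallest non-negative solution is x = 26118.

26118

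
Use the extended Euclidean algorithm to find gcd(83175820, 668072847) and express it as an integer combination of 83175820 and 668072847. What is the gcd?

Euclidean algorithm:
668072847 = 8×83175820 + 2666287
83175820 = 31×2666287 + 520923
2666287 = 5×520923 + 61672
520923 = 8×61672 + 27547
61672 = 2×27547 + 6578
27547 = 4×6578 + 1235
6578 = 5×1235 + 403
1235 = 3×403 + 26
403 = 15×26 + 13
26 = 2×13 + 0
gcd(83175820, 668072847) = 13.
Back-substituting:
13 = 403 − 15·26
13 = −15·1235 + 46·403
13 = 46·6578 − 245·1235
13 = −245·27547 + 1026·6578
13 = 1026·61672 − 2297·27547
13 = −2297·520923 + 19402·61672
13 = 19402·2666287 − 99307·520923
13 = −99307·83175820 + 3097919·2666287
13 = 3097919·668072847 − 24882659·83175820
So 13 = (3097919)·668072847 + (-24882659)·83175820.

13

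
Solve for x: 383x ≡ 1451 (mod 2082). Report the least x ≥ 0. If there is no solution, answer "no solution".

First find gcd(383, 2082):
2082 = 5*383 + 167
383 = 2*167 + 49
167 = 3*49 + 20
49 = 2*20 + 9
20 = 2*9 + 2
9 = 4*2 + 1
2 = 2*1 + 0
gcd = 1, so a unique solution mod 2082 exists.
Back-substitute for the Bézout coefficients:
1 = 9 − 4·2
1 = −4·20 + 9·9
1 = 9·49 − 22·20
1 = −22·167 + 75·49
1 = 75·383 − 172·167
1 = −172·2082 + 935·383
So 383·(935) ≡ 1 (mod 2082), giving 383⁻¹ ≡ 935.
x ≡ 383⁻¹·1451 ≡ 935·1451 ≡ 1303 (mod 2082).

1303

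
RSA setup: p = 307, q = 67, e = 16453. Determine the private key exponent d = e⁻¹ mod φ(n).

φ(n) = (p−1)(q−1) = 306·66 = 20196.
Need d with 16453·d ≡ 1 (mod 20196). Apply the extended Euclidean algorithm:
20196 = 1·16453 + 3743
16453 = 4·3743 + 1481
3743 = 2·1481 + 781
1481 = 1·781 + 700
781 = 1·700 + 81
700 = 8·81 + 52
81 = 1·52 + 29
52 = 1·29 + 23
29 = 1·23 + 6
23 = 3·6 + 5
6 = 1·5 + 1
5 = 5·1 + 0
Back-substitute:
1 = 6 − 5
1 = −23 + 4·6
1 = 4·29 − 5·23
1 = −5·52 + 9·29
1 = 9·81 − 14·52
1 = −14·700 + 121·81
1 = 121·781 − 135·700
1 = −135·1481 + 256·781
1 = 256·3743 − 647·1481
1 = −647·16453 + 2844·3743
1 = 2844·20196 − 3491·16453
So 16453·(-3491) ≡ 1 (mod 20196), hence d ≡ -3491 ≡ 16705 (mod 20196).

16705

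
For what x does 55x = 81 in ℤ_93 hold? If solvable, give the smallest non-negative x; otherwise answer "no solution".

15

First find gcd(55, 93):
93 = 1*55 + 38
55 = 1*38 + 17
38 = 2*17 + 4
17 = 4*4 + 1
4 = 4*1 + 0
gcd = 1, so a unique solution mod 93 exists.
Back-substitute for the Bézout coefficients:
1 = 17 − 4·4
1 = −4·38 + 9·17
1 = 9·55 − 13·38
1 = −13·93 + 22·55
So 55·(22) ≡ 1 (mod 93), giving 55⁻¹ ≡ 22.
x ≡ 55⁻¹·81 ≡ 22·81 ≡ 15 (mod 93).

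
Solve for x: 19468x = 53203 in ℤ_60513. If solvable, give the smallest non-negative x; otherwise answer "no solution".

14242

First find gcd(19468, 60513):
60513 = 3×19468 + 2109
19468 = 9×2109 + 487
2109 = 4×487 + 161
487 = 3×161 + 4
161 = 40×4 + 1
4 = 4×1 + 0
gcd = 1, so a unique solution mod 60513 exists.
Back-substitute for the Bézout coefficients:
1 = 161 − 40·4
1 = −40·487 + 121·161
1 = 121·2109 − 524·487
1 = −524·19468 + 4837·2109
1 = 4837·60513 − 15035·19468
So 19468·(-15035) ≡ 1 (mod 60513), giving 19468⁻¹ ≡ 45478.
x ≡ 19468⁻¹·53203 ≡ 45478·53203 ≡ 14242 (mod 60513).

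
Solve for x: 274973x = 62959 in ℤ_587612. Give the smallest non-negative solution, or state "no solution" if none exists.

323787

First find gcd(274973, 587612):
587612 = 2*274973 + 37666
274973 = 7*37666 + 11311
37666 = 3*11311 + 3733
11311 = 3*3733 + 112
3733 = 33*112 + 37
112 = 3*37 + 1
37 = 37*1 + 0
gcd = 1, so a unique solution mod 587612 exists.
Back-substitute for the Bézout coefficients:
1 = 112 − 3·37
1 = −3·3733 + 100·112
1 = 100·11311 − 303·3733
1 = −303·37666 + 1009·11311
1 = 1009·274973 − 7366·37666
1 = −7366·587612 + 15741·274973
So 274973·(15741) ≡ 1 (mod 587612), giving 274973⁻¹ ≡ 15741.
x ≡ 274973⁻¹·62959 ≡ 15741·62959 ≡ 323787 (mod 587612).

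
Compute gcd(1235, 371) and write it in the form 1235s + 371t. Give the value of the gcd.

Euclidean algorithm:
1235 = 3*371 + 122
371 = 3*122 + 5
122 = 24*5 + 2
5 = 2*2 + 1
2 = 2*1 + 0
gcd(1235, 371) = 1.
Working backward:
1 = 5 − 2·2
1 = −2·122 + 49·5
1 = 49·371 − 149·122
1 = −149·1235 + 496·371
So 1 = (-149)·1235 + (496)·371.

1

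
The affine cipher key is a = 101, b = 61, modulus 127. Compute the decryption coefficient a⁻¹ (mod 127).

83

Extended Euclidean algorithm:
127 = 1*101 + 26
101 = 3*26 + 23
26 = 1*23 + 3
23 = 7*3 + 2
3 = 1*2 + 1
2 = 2*1 + 0
gcd = 1, so the inverse exists. Back-substitute:
1 = 3 − 2
1 = −23 + 8·3
1 = 8·26 − 9·23
1 = −9·101 + 35·26
1 = 35·127 − 44·101
Hence 101⁻¹ ≡ -44 ≡ 83 (mod 127).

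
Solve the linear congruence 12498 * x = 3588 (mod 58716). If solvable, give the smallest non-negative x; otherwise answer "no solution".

First find gcd(12498, 58716):
58716 = 4·12498 + 8724
12498 = 1·8724 + 3774
8724 = 2·3774 + 1176
3774 = 3·1176 + 246
1176 = 4·246 + 192
246 = 1·192 + 54
192 = 3·54 + 30
54 = 1·30 + 24
30 = 1·24 + 6
24 = 4·6 + 0
gcd = 6 and 6 | 3588, so solutions exist. Divide through by 6: 2083x ≡ 598 (mod 9786).
Now find 2083⁻¹ mod 9786:
9786 = 4×2083 + 1454
2083 = 1×1454 + 629
1454 = 2×629 + 196
629 = 3×196 + 41
196 = 4×41 + 32
41 = 1×32 + 9
32 = 3×9 + 5
9 = 1×5 + 4
5 = 1×4 + 1
4 = 4×1 + 0
Back-substitute:
1 = 5 − 4
1 = −9 + 2·5
1 = 2·32 − 7·9
1 = −7·41 + 9·32
1 = 9·196 − 43·41
1 = −43·629 + 138·196
1 = 138·1454 − 319·629
1 = −319·2083 + 457·1454
1 = 457·9786 − 2147·2083
So 2083·(-2147) ≡ 1 (mod 9786), i.e. 2083⁻¹ ≡ 7639.
Then x ≡ 7639·598 ≡ 7846 (mod 9786); the smallest non-negative solution is x = 7846.

7846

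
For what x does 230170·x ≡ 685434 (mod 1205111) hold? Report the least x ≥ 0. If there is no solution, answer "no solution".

758170

First find gcd(230170, 1205111):
1205111 = 5·230170 + 54261
230170 = 4·54261 + 13126
54261 = 4·13126 + 1757
13126 = 7·1757 + 827
1757 = 2·827 + 103
827 = 8·103 + 3
103 = 34·3 + 1
3 = 3·1 + 0
gcd = 1, so a unique solution mod 1205111 exists.
Back-substitute for the Bézout coefficients:
1 = 103 − 34·3
1 = −34·827 + 273·103
1 = 273·1757 − 580·827
1 = −580·13126 + 4333·1757
1 = 4333·54261 − 17912·13126
1 = −17912·230170 + 75981·54261
1 = 75981·1205111 − 397817·230170
So 230170·(-397817) ≡ 1 (mod 1205111), giving 230170⁻¹ ≡ 807294.
x ≡ 230170⁻¹·685434 ≡ 807294·685434 ≡ 758170 (mod 1205111).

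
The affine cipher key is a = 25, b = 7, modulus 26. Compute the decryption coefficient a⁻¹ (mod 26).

25

Run Euclid on (26, 25):
26 = 1*25 + 1
25 = 25*1 + 0
gcd = 1, so the inverse exists. Back-substitute:
1 = 26 − 25
Thus 25·(-1) ≡ 1 (mod 26); reducing, -1 mod 26 = 25.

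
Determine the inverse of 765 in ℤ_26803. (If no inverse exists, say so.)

23930

Extended Euclidean algorithm:
26803 = 35×765 + 28
765 = 27×28 + 9
28 = 3×9 + 1
9 = 9×1 + 0
gcd = 1, so the inverse exists. Back-substitute:
1 = 28 − 3·9
1 = −3·765 + 82·28
1 = 82·26803 − 2873·765
So 765·(-2873) ≡ 1 (mod 26803), and -2873 ≡ 23930 (mod 26803).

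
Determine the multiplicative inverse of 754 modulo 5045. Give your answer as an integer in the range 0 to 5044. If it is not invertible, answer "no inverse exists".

1559

Run Euclid on (5045, 754):
5045 = 6*754 + 521
754 = 1*521 + 233
521 = 2*233 + 55
233 = 4*55 + 13
55 = 4*13 + 3
13 = 4*3 + 1
3 = 3*1 + 0
The gcd is 1. Working backward:
1 = 13 − 4·3
1 = −4·55 + 17·13
1 = 17·233 − 72·55
1 = −72·521 + 161·233
1 = 161·754 − 233·521
1 = −233·5045 + 1559·754
So 754·1559 ≡ 1 (mod 5045).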